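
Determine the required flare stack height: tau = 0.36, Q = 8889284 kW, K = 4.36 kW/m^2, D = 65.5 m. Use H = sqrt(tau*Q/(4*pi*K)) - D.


tau*Q/(4*pi*K) = 0.36 * 8889284 / (4 * pi * 4.36) = 58408.1
sqrt(58408.1) = 241.678
H = 241.678 - 65.5 = 176.2

176.2 m


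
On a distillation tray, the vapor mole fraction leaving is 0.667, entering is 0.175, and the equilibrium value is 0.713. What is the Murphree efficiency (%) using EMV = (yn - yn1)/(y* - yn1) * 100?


Murphree vapor efficiency: EMV = (y_n - y_(n-1)) / (y*_n - y_(n-1)) * 100
EMV = (0.667 - 0.175) / (0.713 - 0.175) * 100 = 0.492 / 0.538 * 100 = 91.45

91.45 %


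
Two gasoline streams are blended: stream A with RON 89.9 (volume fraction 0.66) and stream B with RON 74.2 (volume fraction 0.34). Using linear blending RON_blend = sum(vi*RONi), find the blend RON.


Linear blending: RON_blend = sum(vi * RONi)
Contribution 1: 0.66 * 89.9 = 59.334
Contribution 2: 0.34 * 74.2 = 25.228
RON_blend = 59.334 + 25.228 = 84.562

84.562


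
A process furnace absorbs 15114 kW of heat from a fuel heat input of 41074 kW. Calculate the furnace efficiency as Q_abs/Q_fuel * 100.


Furnace efficiency = Q_absorbed / Q_fuel * 100
= 15114 / 41074 * 100 = 36.80

36.80 %


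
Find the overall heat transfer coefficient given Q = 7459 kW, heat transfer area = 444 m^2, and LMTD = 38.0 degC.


From Q = U*A*LMTD, U = Q / (A * LMTD)
U = 7459 / (444 * 38.0) = 7459 / 16872 = 0.4421

0.4421 kW/(m^2*K)


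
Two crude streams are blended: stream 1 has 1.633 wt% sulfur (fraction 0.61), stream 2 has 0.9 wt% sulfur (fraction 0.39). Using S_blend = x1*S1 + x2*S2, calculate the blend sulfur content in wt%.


Linear sulfur blending: S_blend = x1*S1 + x2*S2
Contribution 1: 0.61 * 1.633 = 0.99613 wt%
Contribution 2: 0.39 * 0.9 = 0.351 wt%
S_blend = 0.99613 + 0.351 = 1.34713

1.34713 wt%


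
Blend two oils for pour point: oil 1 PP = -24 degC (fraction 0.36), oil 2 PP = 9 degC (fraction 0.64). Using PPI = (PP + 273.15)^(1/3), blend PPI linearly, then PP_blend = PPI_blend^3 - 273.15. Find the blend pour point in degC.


PPI_1 = (-24 + 273.15)^(1/3) = 6.292458
PPI_2 = (9 + 273.15)^(1/3) = 6.558835
PPI_blend = 0.36 * 6.292458 + 0.64 * 6.558835 = 6.462939
PP_blend = 6.462939^3 - 273.15 = 269.9543 - 273.15 = -3.2

-3.2 degC


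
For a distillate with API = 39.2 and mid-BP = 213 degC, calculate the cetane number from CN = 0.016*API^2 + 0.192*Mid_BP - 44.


CN = 0.016 * 39.2^2 + 0.192 * 213 - 44
CN = 24.58624 + 40.896 - 44 = 21.48224

21.48224


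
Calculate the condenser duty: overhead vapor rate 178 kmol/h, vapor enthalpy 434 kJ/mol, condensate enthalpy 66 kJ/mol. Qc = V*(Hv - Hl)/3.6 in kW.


Qc = 178 * (434 - 66) / 3.6 = 178 * 368 / 3.6 = 18200

18200 kW


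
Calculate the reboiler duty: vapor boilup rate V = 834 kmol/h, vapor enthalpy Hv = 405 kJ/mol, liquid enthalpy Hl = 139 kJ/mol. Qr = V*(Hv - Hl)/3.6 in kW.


Qr = 834 * (405 - 139) / 3.6 = 834 * 266 / 3.6 = 61620

61620 kW


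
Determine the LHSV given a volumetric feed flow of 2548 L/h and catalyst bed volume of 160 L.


LHSV = volumetric feed rate / catalyst volume
= 2548 L/h / 160 L
= 15.93 h^-1

15.93 h^-1


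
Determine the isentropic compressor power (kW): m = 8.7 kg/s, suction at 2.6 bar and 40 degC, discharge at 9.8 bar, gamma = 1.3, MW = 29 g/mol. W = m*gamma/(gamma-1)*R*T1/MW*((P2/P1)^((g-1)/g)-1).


Isentropic work: W = m*(gamma/(gamma-1))*(R*T1/MW)*((P2/P1)^((gamma-1)/gamma) - 1)
T1 = 40 + 273.15 = 313.15 K
Pressure ratio = 9.8 / 2.6 = 3.76923
Exponent = (1.3 - 1)/1.3 = 0.230769
(P2/P1)^exp - 1 = 3.76923^0.230769 - 1 = 0.358255
W = 8.7 * 1.3 / 0.3 * 8.314 * 313.15 / 29 * 0.358255 = 1213

1213 kW


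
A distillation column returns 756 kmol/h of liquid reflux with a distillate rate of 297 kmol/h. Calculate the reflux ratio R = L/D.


Reflux ratio definition: R = L / D (liquid returned / distillate withdrawn)
L = 756 kmol/h, D = 297 kmol/h
R = 756 / 297 = 2.545

2.545


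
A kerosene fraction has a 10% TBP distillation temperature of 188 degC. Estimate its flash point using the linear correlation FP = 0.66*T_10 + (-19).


FP = 0.66 * 188 + (-19) = 105.08

105.08 degC


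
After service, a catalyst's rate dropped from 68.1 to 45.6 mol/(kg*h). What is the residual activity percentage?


Activity (%) = (rate_used / rate_fresh) * 100
rate_used = 45.6, rate_fresh = 68.1
= (45.6 / 68.1) * 100
= 0.6696 * 100 = 66.96

66.96 %


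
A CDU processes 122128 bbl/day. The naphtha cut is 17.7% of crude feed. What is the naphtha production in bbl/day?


Crude throughput = 122128 bbl/day
Fraction yield = 17.7%
yield = throughput * fraction / 100
yield = 122128 * 17.7 / 100 = 21616.656

21616.656 bbl/day


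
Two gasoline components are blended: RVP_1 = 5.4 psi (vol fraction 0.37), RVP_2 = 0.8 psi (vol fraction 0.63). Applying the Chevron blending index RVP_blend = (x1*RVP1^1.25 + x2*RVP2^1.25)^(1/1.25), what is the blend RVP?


Chevron index: RVP_blend = (sum xi*RVPi^1.25)^(1/1.25)
RVP^1.25 terms: 0.37 * 5.4^1.25 + 0.63 * 0.8^1.25 = 3.5224
RVP_blend = 3.5224^(1/1.25) = 2.738

2.738 psi


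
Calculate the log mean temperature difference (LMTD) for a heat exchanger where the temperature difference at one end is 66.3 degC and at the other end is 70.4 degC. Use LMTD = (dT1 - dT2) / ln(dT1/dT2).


LMTD = (dT1 - dT2) / ln(dT1/dT2)
= (66.3 - 70.4) / ln(66.3 / 70.4) = -4.1 / -0.0600034 = 68.33

68.33 degC


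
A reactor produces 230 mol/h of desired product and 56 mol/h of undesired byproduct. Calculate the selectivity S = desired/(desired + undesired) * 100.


Selectivity = desired / (desired + undesired) * 100
Total products = 230 + 56 = 286 mol/h
S = 230 / 286 * 100
= 0.8042 * 100
= 80.42 %

80.42 %


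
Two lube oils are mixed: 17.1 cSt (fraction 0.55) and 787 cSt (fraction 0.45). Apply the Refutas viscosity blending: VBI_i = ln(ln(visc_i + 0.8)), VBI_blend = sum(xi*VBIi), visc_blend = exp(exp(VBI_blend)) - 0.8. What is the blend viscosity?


Refutas method: VBN_i = 14.534*ln(ln(visc_i + 0.8)) + 10.975, blended linearly by mass fraction; since VBN is linear in VBI_i = ln(ln(visc_i + 0.8)) and the fractions sum to 1, blend VBI directly: visc = exp(exp(VBI_blend)) - 0.8
VBI_1 = ln(ln(17.1 + 0.8)) = 1.05946
VBI_2 = ln(ln(787 + 0.8)) = 1.89751
VBI_blend = 0.55 * 1.05946 + 0.45 * 1.89751 = 1.43658
visc_blend = exp(exp(1.43658)) - 0.8 = 66.31

66.31 cSt


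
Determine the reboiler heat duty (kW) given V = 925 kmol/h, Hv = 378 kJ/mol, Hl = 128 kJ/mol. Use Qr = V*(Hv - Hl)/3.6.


Qr = 925 * (378 - 128) / 3.6 = 925 * 250 / 3.6 = 64240

64240 kW


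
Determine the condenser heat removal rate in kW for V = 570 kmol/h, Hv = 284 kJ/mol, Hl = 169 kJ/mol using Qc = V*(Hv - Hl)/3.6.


Qc = 570 * (284 - 169) / 3.6 = 570 * 115 / 3.6 = 18210

18210 kW


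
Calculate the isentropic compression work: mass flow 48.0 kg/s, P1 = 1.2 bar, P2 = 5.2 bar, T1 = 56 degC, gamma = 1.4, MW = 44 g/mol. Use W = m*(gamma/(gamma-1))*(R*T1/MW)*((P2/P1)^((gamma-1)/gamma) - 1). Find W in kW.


Isentropic work: W = m*(gamma/(gamma-1))*(R*T1/MW)*((P2/P1)^((gamma-1)/gamma) - 1)
T1 = 56 + 273.15 = 329.15 K
Pressure ratio = 5.2 / 1.2 = 4.33333
Exponent = (1.4 - 1)/1.4 = 0.285714
(P2/P1)^exp - 1 = 4.33333^0.285714 - 1 = 0.520369
W = 48.0 * 1.4 / 0.4 * 8.314 * 329.15 / 44 * 0.520369 = 5437

5437 kW


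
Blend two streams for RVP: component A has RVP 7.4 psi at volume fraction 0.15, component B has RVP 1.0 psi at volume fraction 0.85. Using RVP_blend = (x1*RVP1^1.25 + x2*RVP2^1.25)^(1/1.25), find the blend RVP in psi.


Chevron index: RVP_blend = (sum xi*RVPi^1.25)^(1/1.25)
RVP^1.25 terms: 0.15 * 7.4^1.25 + 0.85 * 1.0^1.25 = 2.68076
RVP_blend = 2.68076^(1/1.25) = 2.201

2.201 psi


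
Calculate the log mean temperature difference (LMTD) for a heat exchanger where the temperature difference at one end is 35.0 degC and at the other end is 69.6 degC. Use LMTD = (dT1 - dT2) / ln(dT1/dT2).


LMTD = (dT1 - dT2) / ln(dT1/dT2)
= (35.0 - 69.6) / ln(35.0 / 69.6) = -34.6 / -0.687417 = 50.33

50.33 degC


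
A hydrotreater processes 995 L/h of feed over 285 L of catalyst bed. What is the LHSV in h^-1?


LHSV = volumetric feed rate / catalyst volume
= 995 L/h / 285 L
= 3.491 h^-1

3.491 h^-1


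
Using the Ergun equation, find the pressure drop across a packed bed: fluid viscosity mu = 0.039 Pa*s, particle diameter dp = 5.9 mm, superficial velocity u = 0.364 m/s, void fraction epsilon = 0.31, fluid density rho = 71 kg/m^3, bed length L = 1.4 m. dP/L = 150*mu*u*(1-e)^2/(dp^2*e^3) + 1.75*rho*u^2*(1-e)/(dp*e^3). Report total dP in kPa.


dp = 5.9 mm = 0.0059 m
Viscous term = 150*0.039*0.364*(1-0.31)^2 / (0.0059^2*0.31^3) = 977612
Inertial term = 1.75*71*0.364^2*(1-0.31) / (0.0059*0.31^3) = 64626.6
dP/L = 977612 + 64626.6 = 1042240 Pa/m
dP = 1042240 * 1.4 / 1000 = 1459 kPa

1459 kPa


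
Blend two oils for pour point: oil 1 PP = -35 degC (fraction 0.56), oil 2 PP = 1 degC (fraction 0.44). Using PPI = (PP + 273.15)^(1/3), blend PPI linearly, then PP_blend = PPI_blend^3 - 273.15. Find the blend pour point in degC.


PPI_1 = (-35 + 273.15)^(1/3) = 6.198456
PPI_2 = (1 + 273.15)^(1/3) = 6.49625
PPI_blend = 0.56 * 6.198456 + 0.44 * 6.49625 = 6.329485
PP_blend = 6.329485^3 - 273.15 = 253.5742 - 273.15 = -19.58

-19.58 degC


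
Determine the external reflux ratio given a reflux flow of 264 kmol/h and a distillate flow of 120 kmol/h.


Reflux ratio definition: R = L / D (liquid returned / distillate withdrawn)
L = 264 kmol/h, D = 120 kmol/h
R = 264 / 120 = 2.200

2.200


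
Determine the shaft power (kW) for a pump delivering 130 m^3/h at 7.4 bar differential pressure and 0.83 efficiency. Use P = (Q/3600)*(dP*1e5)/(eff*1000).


Q = 130 / 3600 = 0.0361111 m^3/s
P = 0.0361111 * (7.4 * 1e5) / 0.83 / 1000 = 32.20

32.20 kW


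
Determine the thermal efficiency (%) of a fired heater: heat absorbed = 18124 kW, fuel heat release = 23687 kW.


Furnace efficiency = Q_absorbed / Q_fuel * 100
= 18124 / 23687 * 100 = 76.51

76.51 %


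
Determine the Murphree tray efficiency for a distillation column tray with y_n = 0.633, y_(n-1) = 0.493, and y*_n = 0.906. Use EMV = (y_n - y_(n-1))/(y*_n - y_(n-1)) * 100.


Murphree vapor efficiency: EMV = (y_n - y_(n-1)) / (y*_n - y_(n-1)) * 100
EMV = (0.633 - 0.493) / (0.906 - 0.493) * 100 = 0.14 / 0.413 * 100 = 33.90

33.90 %


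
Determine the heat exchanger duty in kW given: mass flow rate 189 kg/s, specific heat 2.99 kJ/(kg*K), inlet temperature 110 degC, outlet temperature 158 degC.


Q = m_dot * cp * delta_T
delta_T = 158 - 110 = 48 K
Q = 189 * 2.99 * 48
= 565.11 * 48
= 27125.28 kW

27125.28 kW


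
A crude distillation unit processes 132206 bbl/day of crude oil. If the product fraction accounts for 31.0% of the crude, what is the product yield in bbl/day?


Crude throughput = 132206 bbl/day
Fraction yield = 31.0%
yield = throughput * fraction / 100
yield = 132206 * 31.0 / 100 = 40983.86

40983.86 bbl/day


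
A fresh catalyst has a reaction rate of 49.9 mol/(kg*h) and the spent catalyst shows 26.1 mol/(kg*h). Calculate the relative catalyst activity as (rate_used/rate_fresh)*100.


Activity (%) = (rate_used / rate_fresh) * 100
rate_used = 26.1, rate_fresh = 49.9
= (26.1 / 49.9) * 100
= 0.5230 * 100 = 52.30

52.30 %


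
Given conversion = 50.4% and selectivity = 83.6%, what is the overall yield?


Overall yield = conversion (%) * selectivity (%) / 100
Conversion = 50.4%, Selectivity = 83.6%
Y = 50.4 * 83.6 / 100
= 42.1344 %

42.1344 %


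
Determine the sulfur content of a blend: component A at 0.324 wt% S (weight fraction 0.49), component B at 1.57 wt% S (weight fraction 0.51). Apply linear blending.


Linear sulfur blending: S_blend = x1*S1 + x2*S2
Contribution 1: 0.49 * 0.324 = 0.15876 wt%
Contribution 2: 0.51 * 1.57 = 0.8007 wt%
S_blend = 0.15876 + 0.8007 = 0.95946

0.95946 wt%


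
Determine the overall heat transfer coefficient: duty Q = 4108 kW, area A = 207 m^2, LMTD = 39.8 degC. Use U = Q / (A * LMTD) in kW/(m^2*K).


From Q = U*A*LMTD, U = Q / (A * LMTD)
U = 4108 / (207 * 39.8) = 4108 / 8238.6 = 0.4986

0.4986 kW/(m^2*K)


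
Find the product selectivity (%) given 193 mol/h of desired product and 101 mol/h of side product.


Selectivity = desired / (desired + undesired) * 100
Total products = 193 + 101 = 294 mol/h
S = 193 / 294 * 100
= 0.6565 * 100
= 65.65 %

65.65 %


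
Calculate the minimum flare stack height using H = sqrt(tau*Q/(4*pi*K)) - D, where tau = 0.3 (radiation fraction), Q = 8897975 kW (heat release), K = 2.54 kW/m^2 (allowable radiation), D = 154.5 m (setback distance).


tau*Q/(4*pi*K) = 0.3 * 8897975 / (4 * pi * 2.54) = 83631.3
sqrt(83631.3) = 289.191
H = 289.191 - 154.5 = 134.7

134.7 m


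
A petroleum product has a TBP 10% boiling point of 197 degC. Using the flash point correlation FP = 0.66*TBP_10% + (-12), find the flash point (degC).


FP = 0.66 * 197 + (-12) = 118.02

118.02 degC


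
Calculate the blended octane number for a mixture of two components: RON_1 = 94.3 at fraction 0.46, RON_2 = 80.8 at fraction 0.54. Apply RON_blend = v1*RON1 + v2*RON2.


Linear blending: RON_blend = sum(vi * RONi)
Contribution 1: 0.46 * 94.3 = 43.378
Contribution 2: 0.54 * 80.8 = 43.632
RON_blend = 43.378 + 43.632 = 87.01

87.01


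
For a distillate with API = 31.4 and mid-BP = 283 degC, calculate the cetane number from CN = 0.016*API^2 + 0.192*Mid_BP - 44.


CN = 0.016 * 31.4^2 + 0.192 * 283 - 44
CN = 15.77536 + 54.336 - 44 = 26.11136

26.11136


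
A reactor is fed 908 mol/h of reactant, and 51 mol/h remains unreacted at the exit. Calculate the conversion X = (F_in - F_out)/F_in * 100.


X = (F_in - F_out) / F_in * 100
Moles reacted = 908 - 51 = 857
X = 857 / 908 * 100
= 0.9438 * 100
= 94.38 %

94.38 %


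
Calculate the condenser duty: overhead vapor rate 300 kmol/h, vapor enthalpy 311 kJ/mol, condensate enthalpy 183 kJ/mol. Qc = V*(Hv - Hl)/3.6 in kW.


Qc = 300 * (311 - 183) / 3.6 = 300 * 128 / 3.6 = 10670

10670 kW


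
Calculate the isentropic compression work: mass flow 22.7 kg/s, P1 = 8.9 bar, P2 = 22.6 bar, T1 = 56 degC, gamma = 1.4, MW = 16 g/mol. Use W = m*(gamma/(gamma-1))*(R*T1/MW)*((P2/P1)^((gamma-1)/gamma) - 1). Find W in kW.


Isentropic work: W = m*(gamma/(gamma-1))*(R*T1/MW)*((P2/P1)^((gamma-1)/gamma) - 1)
T1 = 56 + 273.15 = 329.15 K
Pressure ratio = 22.6 / 8.9 = 2.53933
Exponent = (1.4 - 1)/1.4 = 0.285714
(P2/P1)^exp - 1 = 2.53933^0.285714 - 1 = 0.30507
W = 22.7 * 1.4 / 0.4 * 8.314 * 329.15 / 16 * 0.30507 = 4146

4146 kW


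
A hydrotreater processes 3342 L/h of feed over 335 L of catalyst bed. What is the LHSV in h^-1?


LHSV = volumetric feed rate / catalyst volume
= 3342 L/h / 335 L
= 9.976 h^-1

9.976 h^-1


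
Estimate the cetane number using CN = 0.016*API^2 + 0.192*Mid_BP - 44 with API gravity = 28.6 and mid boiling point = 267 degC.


CN = 0.016 * 28.6^2 + 0.192 * 267 - 44
CN = 13.08736 + 51.264 - 44 = 20.35136

20.35136


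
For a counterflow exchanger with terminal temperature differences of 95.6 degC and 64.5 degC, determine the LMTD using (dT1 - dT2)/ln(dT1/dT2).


LMTD = (dT1 - dT2) / ln(dT1/dT2)
= (95.6 - 64.5) / ln(95.6 / 64.5) = 31.1 / 0.393508 = 79.03

79.03 degC


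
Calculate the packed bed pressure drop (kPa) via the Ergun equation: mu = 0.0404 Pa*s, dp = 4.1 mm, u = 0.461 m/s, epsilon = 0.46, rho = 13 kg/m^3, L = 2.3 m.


dp = 4.1 mm = 0.0041 m
Viscous term = 150*0.0404*0.461*(1-0.46)^2 / (0.0041^2*0.46^3) = 497874
Inertial term = 1.75*13*0.461^2*(1-0.46) / (0.0041*0.46^3) = 6542.14
dP/L = 497874 + 6542.14 = 504416 Pa/m
dP = 504416 * 2.3 / 1000 = 1160 kPa

1160 kPa


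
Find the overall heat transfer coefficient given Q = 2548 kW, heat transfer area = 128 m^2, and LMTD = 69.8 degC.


From Q = U*A*LMTD, U = Q / (A * LMTD)
U = 2548 / (128 * 69.8) = 2548 / 8934.4 = 0.2852

0.2852 kW/(m^2*K)


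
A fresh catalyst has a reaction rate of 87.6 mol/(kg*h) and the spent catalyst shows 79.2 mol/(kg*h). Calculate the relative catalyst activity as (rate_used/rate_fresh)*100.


Activity (%) = (rate_used / rate_fresh) * 100
rate_used = 79.2, rate_fresh = 87.6
= (79.2 / 87.6) * 100
= 0.9041 * 100 = 90.41

90.41 %


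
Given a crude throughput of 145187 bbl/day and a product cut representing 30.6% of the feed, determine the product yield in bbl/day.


Crude throughput = 145187 bbl/day
Fraction yield = 30.6%
yield = throughput * fraction / 100
yield = 145187 * 30.6 / 100 = 44427.222

44427.222 bbl/day


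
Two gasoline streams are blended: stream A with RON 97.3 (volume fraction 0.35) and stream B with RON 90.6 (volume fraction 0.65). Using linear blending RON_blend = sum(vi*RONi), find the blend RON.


Linear blending: RON_blend = sum(vi * RONi)
Contribution 1: 0.35 * 97.3 = 34.055
Contribution 2: 0.65 * 90.6 = 58.89
RON_blend = 34.055 + 58.89 = 92.945

92.945


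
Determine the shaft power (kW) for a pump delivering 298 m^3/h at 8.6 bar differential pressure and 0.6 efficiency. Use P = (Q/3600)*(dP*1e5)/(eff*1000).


Q = 298 / 3600 = 0.0827778 m^3/s
P = 0.0827778 * (8.6 * 1e5) / 0.6 / 1000 = 118.6

118.6 kW


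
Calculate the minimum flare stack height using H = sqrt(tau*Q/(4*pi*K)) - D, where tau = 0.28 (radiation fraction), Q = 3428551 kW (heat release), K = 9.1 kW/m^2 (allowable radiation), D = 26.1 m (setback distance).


tau*Q/(4*pi*K) = 0.28 * 3428551 / (4 * pi * 9.1) = 8394.94
sqrt(8394.94) = 91.6239
H = 91.6239 - 26.1 = 65.52

65.52 m


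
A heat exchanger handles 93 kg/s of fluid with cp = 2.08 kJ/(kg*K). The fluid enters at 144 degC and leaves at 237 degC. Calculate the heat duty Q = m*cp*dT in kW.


Q = m_dot * cp * delta_T
delta_T = 237 - 144 = 93 K
Q = 93 * 2.08 * 93
= 193.44 * 93
= 17989.92 kW

17989.92 kW


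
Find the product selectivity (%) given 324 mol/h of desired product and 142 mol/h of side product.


Selectivity = desired / (desired + undesired) * 100
Total products = 324 + 142 = 466 mol/h
S = 324 / 466 * 100
= 0.6953 * 100
= 69.53 %

69.53 %


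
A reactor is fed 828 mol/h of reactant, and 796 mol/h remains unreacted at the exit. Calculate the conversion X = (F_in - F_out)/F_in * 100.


X = (F_in - F_out) / F_in * 100
Moles reacted = 828 - 796 = 32
X = 32 / 828 * 100
= 0.03865 * 100
= 3.865 %

3.865 %


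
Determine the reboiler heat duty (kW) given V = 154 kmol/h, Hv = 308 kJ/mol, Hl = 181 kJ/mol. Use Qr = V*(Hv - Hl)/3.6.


Qr = 154 * (308 - 181) / 3.6 = 154 * 127 / 3.6 = 5433

5433 kW


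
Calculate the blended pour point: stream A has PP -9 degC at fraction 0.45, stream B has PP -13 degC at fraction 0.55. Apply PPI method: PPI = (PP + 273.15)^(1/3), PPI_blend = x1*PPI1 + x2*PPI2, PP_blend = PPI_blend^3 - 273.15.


PPI_1 = (-9 + 273.15)^(1/3) = 6.416283
PPI_2 = (-13 + 273.15)^(1/3) = 6.383731
PPI_blend = 0.45 * 6.416283 + 0.55 * 6.383731 = 6.398379
PP_blend = 6.398379^3 - 273.15 = 261.9449 - 273.15 = -11.21

-11.21 degC


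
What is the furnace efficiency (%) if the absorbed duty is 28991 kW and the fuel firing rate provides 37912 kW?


Furnace efficiency = Q_absorbed / Q_fuel * 100
= 28991 / 37912 * 100 = 76.47

76.47 %


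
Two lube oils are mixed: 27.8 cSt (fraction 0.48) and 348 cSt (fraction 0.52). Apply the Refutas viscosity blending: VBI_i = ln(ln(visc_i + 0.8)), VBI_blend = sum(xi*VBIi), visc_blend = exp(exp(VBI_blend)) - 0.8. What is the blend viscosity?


Refutas method: VBN_i = 14.534*ln(ln(visc_i + 0.8)) + 10.975, blended linearly by mass fraction; since VBN is linear in VBI_i = ln(ln(visc_i + 0.8)) and the fractions sum to 1, blend VBI directly: visc = exp(exp(VBI_blend)) - 0.8
VBI_1 = ln(ln(27.8 + 0.8)) = 1.20998
VBI_2 = ln(ln(348 + 0.8)) = 1.76721
VBI_blend = 0.48 * 1.20998 + 0.52 * 1.76721 = 1.49974
visc_blend = exp(exp(1.49974)) - 0.8 = 87.48

87.48 cSt


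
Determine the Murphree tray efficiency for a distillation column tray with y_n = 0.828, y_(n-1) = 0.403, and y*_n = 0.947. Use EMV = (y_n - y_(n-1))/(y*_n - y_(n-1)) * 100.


Murphree vapor efficiency: EMV = (y_n - y_(n-1)) / (y*_n - y_(n-1)) * 100
EMV = (0.828 - 0.403) / (0.947 - 0.403) * 100 = 0.425 / 0.544 * 100 = 78.12

78.12 %


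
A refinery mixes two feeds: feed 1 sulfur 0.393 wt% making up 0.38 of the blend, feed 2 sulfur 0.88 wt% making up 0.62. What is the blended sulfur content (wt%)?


Linear sulfur blending: S_blend = x1*S1 + x2*S2
Contribution 1: 0.38 * 0.393 = 0.14934 wt%
Contribution 2: 0.62 * 0.88 = 0.5456 wt%
S_blend = 0.14934 + 0.5456 = 0.69494

0.69494 wt%


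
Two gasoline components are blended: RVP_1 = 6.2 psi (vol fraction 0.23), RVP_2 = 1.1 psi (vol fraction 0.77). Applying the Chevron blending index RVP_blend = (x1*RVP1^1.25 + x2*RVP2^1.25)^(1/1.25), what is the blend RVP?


Chevron index: RVP_blend = (sum xi*RVPi^1.25)^(1/1.25)
RVP^1.25 terms: 0.23 * 6.2^1.25 + 0.77 * 1.1^1.25 = 3.11761
RVP_blend = 3.11761^(1/1.25) = 2.483

2.483 psi


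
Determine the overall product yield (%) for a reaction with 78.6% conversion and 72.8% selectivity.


Overall yield = conversion (%) * selectivity (%) / 100
Conversion = 78.6%, Selectivity = 72.8%
Y = 78.6 * 72.8 / 100
= 57.2208 %

57.2208 %


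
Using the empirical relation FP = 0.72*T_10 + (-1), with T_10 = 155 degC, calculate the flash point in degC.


FP = 0.72 * 155 + (-1) = 110.6

110.6 degC


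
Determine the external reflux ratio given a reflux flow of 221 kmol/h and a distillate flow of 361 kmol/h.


Reflux ratio definition: R = L / D (liquid returned / distillate withdrawn)
L = 221 kmol/h, D = 361 kmol/h
R = 221 / 361 = 0.6122

0.6122


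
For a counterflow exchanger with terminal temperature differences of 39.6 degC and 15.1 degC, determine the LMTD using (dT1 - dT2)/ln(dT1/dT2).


LMTD = (dT1 - dT2) / ln(dT1/dT2)
= (39.6 - 15.1) / ln(39.6 / 15.1) = 24.5 / 0.964134 = 25.41

25.41 degC


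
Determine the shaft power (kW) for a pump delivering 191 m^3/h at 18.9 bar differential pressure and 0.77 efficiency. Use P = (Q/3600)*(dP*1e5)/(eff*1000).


Q = 191 / 3600 = 0.0530556 m^3/s
P = 0.0530556 * (18.9 * 1e5) / 0.77 / 1000 = 130.2

130.2 kW


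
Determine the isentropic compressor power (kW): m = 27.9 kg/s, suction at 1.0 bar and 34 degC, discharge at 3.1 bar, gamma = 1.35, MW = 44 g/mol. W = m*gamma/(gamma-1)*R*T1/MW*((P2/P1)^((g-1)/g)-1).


Isentropic work: W = m*(gamma/(gamma-1))*(R*T1/MW)*((P2/P1)^((gamma-1)/gamma) - 1)
T1 = 34 + 273.15 = 307.15 K
Pressure ratio = 3.1 / 1.0 = 3.1
Exponent = (1.35 - 1)/1.35 = 0.259259
(P2/P1)^exp - 1 = 3.1^0.259259 - 1 = 0.34088
W = 27.9 * 1.35 / 0.35 * 8.314 * 307.15 / 44 * 0.34088 = 2129

2129 kW


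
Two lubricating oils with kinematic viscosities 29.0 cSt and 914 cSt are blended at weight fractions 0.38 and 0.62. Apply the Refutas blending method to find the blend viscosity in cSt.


Refutas method: VBN_i = 14.534*ln(ln(visc_i + 0.8)) + 10.975, blended linearly by mass fraction; since VBN is linear in VBI_i = ln(ln(visc_i + 0.8)) and the fractions sum to 1, blend VBI directly: visc = exp(exp(VBI_blend)) - 0.8
VBI_1 = ln(ln(29.0 + 0.8)) = 1.22216
VBI_2 = ln(ln(914 + 0.8)) = 1.91967
VBI_blend = 0.38 * 1.22216 + 0.62 * 1.91967 = 1.65462
visc_blend = exp(exp(1.65462)) - 0.8 = 186.2

186.2 cSt


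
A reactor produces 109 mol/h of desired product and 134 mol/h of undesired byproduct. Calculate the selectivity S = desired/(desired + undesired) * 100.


Selectivity = desired / (desired + undesired) * 100
Total products = 109 + 134 = 243 mol/h
S = 109 / 243 * 100
= 0.4486 * 100
= 44.86 %

44.86 %


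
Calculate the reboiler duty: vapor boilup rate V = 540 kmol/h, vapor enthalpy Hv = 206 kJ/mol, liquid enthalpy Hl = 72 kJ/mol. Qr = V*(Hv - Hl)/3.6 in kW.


Qr = 540 * (206 - 72) / 3.6 = 540 * 134 / 3.6 = 20100

20100 kW


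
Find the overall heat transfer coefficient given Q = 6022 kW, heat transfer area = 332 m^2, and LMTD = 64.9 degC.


From Q = U*A*LMTD, U = Q / (A * LMTD)
U = 6022 / (332 * 64.9) = 6022 / 21546.8 = 0.2795

0.2795 kW/(m^2*K)


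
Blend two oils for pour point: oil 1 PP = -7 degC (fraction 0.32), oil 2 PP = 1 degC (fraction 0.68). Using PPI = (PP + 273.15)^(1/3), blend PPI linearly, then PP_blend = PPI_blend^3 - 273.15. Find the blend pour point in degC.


PPI_1 = (-7 + 273.15)^(1/3) = 6.432436
PPI_2 = (1 + 273.15)^(1/3) = 6.49625
PPI_blend = 0.32 * 6.432436 + 0.68 * 6.49625 = 6.47583
PP_blend = 6.47583^3 - 273.15 = 271.5728 - 273.15 = -1.58

-1.58 degC


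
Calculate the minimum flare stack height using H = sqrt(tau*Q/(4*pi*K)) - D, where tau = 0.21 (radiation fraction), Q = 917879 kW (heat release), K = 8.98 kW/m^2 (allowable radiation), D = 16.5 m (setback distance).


tau*Q/(4*pi*K) = 0.21 * 917879 / (4 * pi * 8.98) = 1708.12
sqrt(1708.12) = 41.3294
H = 41.3294 - 16.5 = 24.83

24.83 m


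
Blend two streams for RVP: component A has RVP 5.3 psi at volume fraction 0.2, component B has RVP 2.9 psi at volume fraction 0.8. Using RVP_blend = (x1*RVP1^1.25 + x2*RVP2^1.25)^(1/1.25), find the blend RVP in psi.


Chevron index: RVP_blend = (sum xi*RVPi^1.25)^(1/1.25)
RVP^1.25 terms: 0.2 * 5.3^1.25 + 0.8 * 2.9^1.25 = 4.63585
RVP_blend = 4.63585^(1/1.25) = 3.411

3.411 psi


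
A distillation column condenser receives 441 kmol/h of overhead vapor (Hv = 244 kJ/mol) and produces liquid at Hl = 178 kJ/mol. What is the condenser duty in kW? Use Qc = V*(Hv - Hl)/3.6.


Qc = 441 * (244 - 178) / 3.6 = 441 * 66 / 3.6 = 8085

8085 kW


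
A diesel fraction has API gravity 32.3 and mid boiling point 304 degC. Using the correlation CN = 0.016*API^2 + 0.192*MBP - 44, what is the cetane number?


CN = 0.016 * 32.3^2 + 0.192 * 304 - 44
CN = 16.69264 + 58.368 - 44 = 31.06064

31.06064


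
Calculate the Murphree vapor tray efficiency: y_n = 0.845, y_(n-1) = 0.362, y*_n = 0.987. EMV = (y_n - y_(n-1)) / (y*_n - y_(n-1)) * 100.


Murphree vapor efficiency: EMV = (y_n - y_(n-1)) / (y*_n - y_(n-1)) * 100
EMV = (0.845 - 0.362) / (0.987 - 0.362) * 100 = 0.483 / 0.625 * 100 = 77.28

77.28 %


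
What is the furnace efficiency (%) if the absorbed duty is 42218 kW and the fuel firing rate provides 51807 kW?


Furnace efficiency = Q_absorbed / Q_fuel * 100
= 42218 / 51807 * 100 = 81.49

81.49 %


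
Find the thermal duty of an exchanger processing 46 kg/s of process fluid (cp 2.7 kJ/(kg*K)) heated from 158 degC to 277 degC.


Q = m_dot * cp * delta_T
delta_T = 277 - 158 = 119 K
Q = 46 * 2.7 * 119
= 124.2 * 119
= 14779.8 kW

14779.8 kW


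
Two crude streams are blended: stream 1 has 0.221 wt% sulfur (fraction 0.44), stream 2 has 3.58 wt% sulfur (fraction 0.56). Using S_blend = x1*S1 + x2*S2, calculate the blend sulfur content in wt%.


Linear sulfur blending: S_blend = x1*S1 + x2*S2
Contribution 1: 0.44 * 0.221 = 0.09724 wt%
Contribution 2: 0.56 * 3.58 = 2.0048 wt%
S_blend = 0.09724 + 2.0048 = 2.10204

2.10204 wt%


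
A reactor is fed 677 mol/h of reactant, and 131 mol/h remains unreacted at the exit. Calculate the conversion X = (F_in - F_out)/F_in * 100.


X = (F_in - F_out) / F_in * 100
Moles reacted = 677 - 131 = 546
X = 546 / 677 * 100
= 0.8065 * 100
= 80.65 %

80.65 %


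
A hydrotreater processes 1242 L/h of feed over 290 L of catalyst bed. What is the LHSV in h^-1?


LHSV = volumetric feed rate / catalyst volume
= 1242 L/h / 290 L
= 4.283 h^-1

4.283 h^-1


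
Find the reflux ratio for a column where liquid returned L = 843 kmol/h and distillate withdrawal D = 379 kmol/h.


Reflux ratio definition: R = L / D (liquid returned / distillate withdrawn)
L = 843 kmol/h, D = 379 kmol/h
R = 843 / 379 = 2.224

2.224


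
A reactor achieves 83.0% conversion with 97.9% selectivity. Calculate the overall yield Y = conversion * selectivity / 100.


Overall yield = conversion (%) * selectivity (%) / 100
Conversion = 83.0%, Selectivity = 97.9%
Y = 83.0 * 97.9 / 100
= 81.257 %

81.257 %


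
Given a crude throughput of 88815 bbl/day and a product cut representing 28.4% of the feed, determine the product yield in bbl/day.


Crude throughput = 88815 bbl/day
Fraction yield = 28.4%
yield = throughput * fraction / 100
yield = 88815 * 28.4 / 100 = 25223.46

25223.46 bbl/day


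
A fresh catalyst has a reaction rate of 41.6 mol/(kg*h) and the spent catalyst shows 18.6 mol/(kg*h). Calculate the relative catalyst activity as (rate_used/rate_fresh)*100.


Activity (%) = (rate_used / rate_fresh) * 100
rate_used = 18.6, rate_fresh = 41.6
= (18.6 / 41.6) * 100
= 0.4471 * 100 = 44.71

44.71 %


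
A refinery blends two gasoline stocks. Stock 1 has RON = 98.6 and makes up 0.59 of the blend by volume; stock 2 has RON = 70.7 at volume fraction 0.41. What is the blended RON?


Linear blending: RON_blend = sum(vi * RONi)
Contribution 1: 0.59 * 98.6 = 58.174
Contribution 2: 0.41 * 70.7 = 28.987
RON_blend = 58.174 + 28.987 = 87.161

87.161


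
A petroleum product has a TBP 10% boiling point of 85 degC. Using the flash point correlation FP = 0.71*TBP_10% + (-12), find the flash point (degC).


FP = 0.71 * 85 + (-12) = 48.35

48.35 degC


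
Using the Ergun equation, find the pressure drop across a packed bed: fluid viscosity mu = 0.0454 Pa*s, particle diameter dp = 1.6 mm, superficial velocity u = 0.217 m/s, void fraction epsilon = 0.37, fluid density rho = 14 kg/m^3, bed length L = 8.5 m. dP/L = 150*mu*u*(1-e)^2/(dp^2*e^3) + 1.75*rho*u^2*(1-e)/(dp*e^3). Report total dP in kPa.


dp = 1.6 mm = 0.0016 m
Viscous term = 150*0.0454*0.217*(1-0.37)^2 / (0.0016^2*0.37^3) = 4523170
Inertial term = 1.75*14*0.217^2*(1-0.37) / (0.0016*0.37^3) = 8968.11
dP/L = 4523170 + 8968.11 = 4532140 Pa/m
dP = 4532140 * 8.5 / 1000 = 38520 kPa

38520 kPa


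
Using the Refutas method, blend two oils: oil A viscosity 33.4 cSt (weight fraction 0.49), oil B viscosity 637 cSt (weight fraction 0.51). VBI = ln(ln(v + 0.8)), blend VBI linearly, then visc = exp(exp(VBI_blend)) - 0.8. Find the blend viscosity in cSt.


Refutas method: VBN_i = 14.534*ln(ln(visc_i + 0.8)) + 10.975, blended linearly by mass fraction; since VBN is linear in VBI_i = ln(ln(visc_i + 0.8)) and the fractions sum to 1, blend VBI directly: visc = exp(exp(VBI_blend)) - 0.8
VBI_1 = ln(ln(33.4 + 0.8)) = 1.26193
VBI_2 = ln(ln(637 + 0.8)) = 1.86532
VBI_blend = 0.49 * 1.26193 + 0.51 * 1.86532 = 1.56966
visc_blend = exp(exp(1.56966)) - 0.8 = 121.3

121.3 cSt


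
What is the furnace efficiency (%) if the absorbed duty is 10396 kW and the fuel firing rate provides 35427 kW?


Furnace efficiency = Q_absorbed / Q_fuel * 100
= 10396 / 35427 * 100 = 29.34

29.34 %


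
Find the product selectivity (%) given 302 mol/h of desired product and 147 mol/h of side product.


Selectivity = desired / (desired + undesired) * 100
Total products = 302 + 147 = 449 mol/h
S = 302 / 449 * 100
= 0.6726 * 100
= 67.26 %

67.26 %


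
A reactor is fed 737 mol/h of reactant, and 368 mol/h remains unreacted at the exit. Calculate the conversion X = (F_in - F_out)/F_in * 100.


X = (F_in - F_out) / F_in * 100
Moles reacted = 737 - 368 = 369
X = 369 / 737 * 100
= 0.5007 * 100
= 50.07 %

50.07 %


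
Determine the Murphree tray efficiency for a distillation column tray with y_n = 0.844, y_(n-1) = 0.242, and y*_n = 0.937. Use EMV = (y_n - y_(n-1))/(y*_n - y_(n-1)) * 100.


Murphree vapor efficiency: EMV = (y_n - y_(n-1)) / (y*_n - y_(n-1)) * 100
EMV = (0.844 - 0.242) / (0.937 - 0.242) * 100 = 0.602 / 0.695 * 100 = 86.62

86.62 %


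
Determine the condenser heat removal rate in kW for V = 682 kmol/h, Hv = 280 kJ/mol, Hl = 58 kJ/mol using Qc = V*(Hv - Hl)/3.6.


Qc = 682 * (280 - 58) / 3.6 = 682 * 222 / 3.6 = 42060

42060 kW


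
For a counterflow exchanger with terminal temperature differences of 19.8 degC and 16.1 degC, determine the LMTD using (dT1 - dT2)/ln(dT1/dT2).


LMTD = (dT1 - dT2) / ln(dT1/dT2)
= (19.8 - 16.1) / ln(19.8 / 16.1) = 3.7 / 0.206863 = 17.89

17.89 degC


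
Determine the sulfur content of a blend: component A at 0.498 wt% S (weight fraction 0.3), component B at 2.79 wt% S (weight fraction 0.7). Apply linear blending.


Linear sulfur blending: S_blend = x1*S1 + x2*S2
Contribution 1: 0.3 * 0.498 = 0.1494 wt%
Contribution 2: 0.7 * 2.79 = 1.953 wt%
S_blend = 0.1494 + 1.953 = 2.1024

2.1024 wt%


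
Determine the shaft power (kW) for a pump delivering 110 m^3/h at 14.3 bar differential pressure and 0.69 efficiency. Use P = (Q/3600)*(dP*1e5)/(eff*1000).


Q = 110 / 3600 = 0.0305556 m^3/s
P = 0.0305556 * (14.3 * 1e5) / 0.69 / 1000 = 63.33

63.33 kW


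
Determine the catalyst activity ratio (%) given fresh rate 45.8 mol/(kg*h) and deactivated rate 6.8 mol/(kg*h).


Activity (%) = (rate_used / rate_fresh) * 100
rate_used = 6.8, rate_fresh = 45.8
= (6.8 / 45.8) * 100
= 0.1485 * 100 = 14.85

14.85 %


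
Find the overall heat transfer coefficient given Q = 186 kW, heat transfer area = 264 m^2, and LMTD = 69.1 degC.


From Q = U*A*LMTD, U = Q / (A * LMTD)
U = 186 / (264 * 69.1) = 186 / 18242.4 = 0.01020

0.01020 kW/(m^2*K)


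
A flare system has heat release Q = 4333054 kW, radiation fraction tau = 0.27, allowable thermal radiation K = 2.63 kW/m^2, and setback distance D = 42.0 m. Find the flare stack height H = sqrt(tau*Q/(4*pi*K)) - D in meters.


tau*Q/(4*pi*K) = 0.27 * 4333054 / (4 * pi * 2.63) = 35399.1
sqrt(35399.1) = 188.146
H = 188.146 - 42.0 = 146.1

146.1 m


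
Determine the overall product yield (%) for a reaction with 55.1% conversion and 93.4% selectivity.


Overall yield = conversion (%) * selectivity (%) / 100
Conversion = 55.1%, Selectivity = 93.4%
Y = 55.1 * 93.4 / 100
= 51.4634 %

51.4634 %


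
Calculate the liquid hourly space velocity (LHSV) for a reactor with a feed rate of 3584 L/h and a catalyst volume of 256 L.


LHSV = volumetric feed rate / catalyst volume
= 3584 L/h / 256 L
= 14.00 h^-1

14.00 h^-1


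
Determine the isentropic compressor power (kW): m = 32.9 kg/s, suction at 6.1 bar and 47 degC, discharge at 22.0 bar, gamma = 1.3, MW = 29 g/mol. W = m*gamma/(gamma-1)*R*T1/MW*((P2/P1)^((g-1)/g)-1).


Isentropic work: W = m*(gamma/(gamma-1))*(R*T1/MW)*((P2/P1)^((gamma-1)/gamma) - 1)
T1 = 47 + 273.15 = 320.15 K
Pressure ratio = 22.0 / 6.1 = 3.60656
Exponent = (1.3 - 1)/1.3 = 0.230769
(P2/P1)^exp - 1 = 3.60656^0.230769 - 1 = 0.344497
W = 32.9 * 1.3 / 0.3 * 8.314 * 320.15 / 29 * 0.344497 = 4508

4508 kW


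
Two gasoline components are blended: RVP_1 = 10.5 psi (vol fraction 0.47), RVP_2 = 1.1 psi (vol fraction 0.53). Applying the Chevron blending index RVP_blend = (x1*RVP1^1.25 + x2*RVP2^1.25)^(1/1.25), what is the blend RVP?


Chevron index: RVP_blend = (sum xi*RVPi^1.25)^(1/1.25)
RVP^1.25 terms: 0.47 * 10.5^1.25 + 0.53 * 1.1^1.25 = 9.48057
RVP_blend = 9.48057^(1/1.25) = 6.046

6.046 psi


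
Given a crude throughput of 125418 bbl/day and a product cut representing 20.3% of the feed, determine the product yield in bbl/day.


Crude throughput = 125418 bbl/day
Fraction yield = 20.3%
yield = throughput * fraction / 100
yield = 125418 * 20.3 / 100 = 25459.854

25459.854 bbl/day


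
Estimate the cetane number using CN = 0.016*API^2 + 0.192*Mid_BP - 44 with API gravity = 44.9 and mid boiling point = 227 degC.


CN = 0.016 * 44.9^2 + 0.192 * 227 - 44
CN = 32.25616 + 43.584 - 44 = 31.84016

31.84016


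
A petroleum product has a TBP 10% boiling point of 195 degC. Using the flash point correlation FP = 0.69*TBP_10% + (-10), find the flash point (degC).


FP = 0.69 * 195 + (-10) = 124.55

124.55 degC


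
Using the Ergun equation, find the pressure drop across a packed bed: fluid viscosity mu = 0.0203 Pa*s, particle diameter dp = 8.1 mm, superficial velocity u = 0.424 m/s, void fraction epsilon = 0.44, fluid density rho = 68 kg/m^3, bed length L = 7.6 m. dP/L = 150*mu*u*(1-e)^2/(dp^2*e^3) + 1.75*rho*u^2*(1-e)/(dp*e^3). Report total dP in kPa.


dp = 8.1 mm = 0.0081 m
Viscous term = 150*0.0203*0.424*(1-0.44)^2 / (0.0081^2*0.44^3) = 72443.8
Inertial term = 1.75*68*0.424^2*(1-0.44) / (0.0081*0.44^3) = 17363
dP/L = 72443.8 + 17363 = 89806.8 Pa/m
dP = 89806.8 * 7.6 / 1000 = 682.5 kPa

682.5 kPa


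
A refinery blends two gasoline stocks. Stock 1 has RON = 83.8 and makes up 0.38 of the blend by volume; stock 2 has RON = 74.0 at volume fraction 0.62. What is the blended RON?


Linear blending: RON_blend = sum(vi * RONi)
Contribution 1: 0.38 * 83.8 = 31.844
Contribution 2: 0.62 * 74.0 = 45.88
RON_blend = 31.844 + 45.88 = 77.724

77.724


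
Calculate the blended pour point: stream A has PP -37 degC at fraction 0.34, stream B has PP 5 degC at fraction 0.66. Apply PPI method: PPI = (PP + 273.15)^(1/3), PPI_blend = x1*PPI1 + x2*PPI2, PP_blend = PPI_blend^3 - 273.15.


PPI_1 = (-37 + 273.15)^(1/3) = 6.181056
PPI_2 = (5 + 273.15)^(1/3) = 6.527693
PPI_blend = 0.34 * 6.181056 + 0.66 * 6.527693 = 6.409836
PP_blend = 6.409836^3 - 273.15 = 263.3545 - 273.15 = -9.8

-9.8 degC


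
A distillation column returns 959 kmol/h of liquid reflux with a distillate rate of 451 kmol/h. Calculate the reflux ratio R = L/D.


Reflux ratio definition: R = L / D (liquid returned / distillate withdrawn)
L = 959 kmol/h, D = 451 kmol/h
R = 959 / 451 = 2.126

2.126


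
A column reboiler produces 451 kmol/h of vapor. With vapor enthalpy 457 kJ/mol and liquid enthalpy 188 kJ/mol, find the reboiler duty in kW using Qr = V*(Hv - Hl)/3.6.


Qr = 451 * (457 - 188) / 3.6 = 451 * 269 / 3.6 = 33700

33700 kW


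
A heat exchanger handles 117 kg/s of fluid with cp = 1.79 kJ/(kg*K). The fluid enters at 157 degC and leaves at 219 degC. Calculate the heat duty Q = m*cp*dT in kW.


Q = m_dot * cp * delta_T
delta_T = 219 - 157 = 62 K
Q = 117 * 1.79 * 62
= 209.43 * 62
= 12984.66 kW

12984.66 kW


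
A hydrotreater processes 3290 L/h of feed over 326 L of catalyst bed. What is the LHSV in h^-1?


LHSV = volumetric feed rate / catalyst volume
= 3290 L/h / 326 L
= 10.09 h^-1

10.09 h^-1


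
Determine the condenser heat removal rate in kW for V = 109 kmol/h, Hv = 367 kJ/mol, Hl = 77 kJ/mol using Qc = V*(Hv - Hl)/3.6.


Qc = 109 * (367 - 77) / 3.6 = 109 * 290 / 3.6 = 8781

8781 kW


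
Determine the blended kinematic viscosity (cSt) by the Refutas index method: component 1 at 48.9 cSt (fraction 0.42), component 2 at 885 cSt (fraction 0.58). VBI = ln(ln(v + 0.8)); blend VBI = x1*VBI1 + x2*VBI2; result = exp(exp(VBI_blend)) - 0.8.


Refutas method: VBN_i = 14.534*ln(ln(visc_i + 0.8)) + 10.975, blended linearly by mass fraction; since VBN is linear in VBI_i = ln(ln(visc_i + 0.8)) and the fractions sum to 1, blend VBI directly: visc = exp(exp(VBI_blend)) - 0.8
VBI_1 = ln(ln(48.9 + 0.8)) = 1.36252
VBI_2 = ln(ln(885 + 0.8)) = 1.91493
VBI_blend = 0.42 * 1.36252 + 0.58 * 1.91493 = 1.68292
visc_blend = exp(exp(1.68292)) - 0.8 = 216.5

216.5 cSt


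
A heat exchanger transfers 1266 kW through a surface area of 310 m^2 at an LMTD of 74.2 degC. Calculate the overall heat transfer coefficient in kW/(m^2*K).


From Q = U*A*LMTD, U = Q / (A * LMTD)
U = 1266 / (310 * 74.2) = 1266 / 23002 = 0.05504

0.05504 kW/(m^2*K)


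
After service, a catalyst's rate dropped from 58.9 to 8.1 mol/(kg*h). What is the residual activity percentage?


Activity (%) = (rate_used / rate_fresh) * 100
rate_used = 8.1, rate_fresh = 58.9
= (8.1 / 58.9) * 100
= 0.1375 * 100 = 13.75

13.75 %


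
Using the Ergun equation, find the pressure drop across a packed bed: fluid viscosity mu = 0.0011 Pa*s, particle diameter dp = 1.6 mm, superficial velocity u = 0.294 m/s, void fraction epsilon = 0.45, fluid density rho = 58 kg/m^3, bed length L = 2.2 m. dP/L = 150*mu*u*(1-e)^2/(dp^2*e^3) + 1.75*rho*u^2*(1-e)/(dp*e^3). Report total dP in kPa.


dp = 1.6 mm = 0.0016 m
Viscous term = 150*0.0011*0.294*(1-0.45)^2 / (0.0016^2*0.45^3) = 62904.1
Inertial term = 1.75*58*0.294^2*(1-0.45) / (0.0016*0.45^3) = 33095.3
dP/L = 62904.1 + 33095.3 = 95999.4 Pa/m
dP = 95999.4 * 2.2 / 1000 = 211.2 kPa

211.2 kPa


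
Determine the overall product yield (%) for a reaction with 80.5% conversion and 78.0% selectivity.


Overall yield = conversion (%) * selectivity (%) / 100
Conversion = 80.5%, Selectivity = 78.0%
Y = 80.5 * 78.0 / 100
= 62.79 %

62.79 %
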